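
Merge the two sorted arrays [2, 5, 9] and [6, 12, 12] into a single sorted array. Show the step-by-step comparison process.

Merging process:

Compare 2 vs 6: take 2 from left. Merged: [2]
Compare 5 vs 6: take 5 from left. Merged: [2, 5]
Compare 9 vs 6: take 6 from right. Merged: [2, 5, 6]
Compare 9 vs 12: take 9 from left. Merged: [2, 5, 6, 9]
Append remaining from right: [12, 12]. Merged: [2, 5, 6, 9, 12, 12]

Final merged array: [2, 5, 6, 9, 12, 12]
Total comparisons: 4

The merged array is [2, 5, 6, 9, 12, 12], requiring 4 comparisons. The merge step runs in O(n) time where n is the total number of elements.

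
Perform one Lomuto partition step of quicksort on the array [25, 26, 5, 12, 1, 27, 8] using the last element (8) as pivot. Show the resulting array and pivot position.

Lomuto partition with pivot = 8:

Initial array: [25, 26, 5, 12, 1, 27, 8]

arr[0]=25 > 8: no swap
arr[1]=26 > 8: no swap
arr[2]=5 <= 8: swap with position 0, array becomes [5, 26, 25, 12, 1, 27, 8]
arr[3]=12 > 8: no swap
arr[4]=1 <= 8: swap with position 1, array becomes [5, 1, 25, 12, 26, 27, 8]
arr[5]=27 > 8: no swap

Place pivot at position 2: [5, 1, 8, 12, 26, 27, 25]
Pivot position: 2

After partitioning with pivot 8, the array becomes [5, 1, 8, 12, 26, 27, 25]. The pivot is placed at index 2. All elements to the left of the pivot are <= 8, and all elements to the right are > 8.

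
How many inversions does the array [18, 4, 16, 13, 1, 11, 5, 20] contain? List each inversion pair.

Finding inversions in [18, 4, 16, 13, 1, 11, 5, 20]:

(0, 1): arr[0]=18 > arr[1]=4
(0, 2): arr[0]=18 > arr[2]=16
(0, 3): arr[0]=18 > arr[3]=13
(0, 4): arr[0]=18 > arr[4]=1
(0, 5): arr[0]=18 > arr[5]=11
(0, 6): arr[0]=18 > arr[6]=5
(1, 4): arr[1]=4 > arr[4]=1
(2, 3): arr[2]=16 > arr[3]=13
(2, 4): arr[2]=16 > arr[4]=1
(2, 5): arr[2]=16 > arr[5]=11
(2, 6): arr[2]=16 > arr[6]=5
(3, 4): arr[3]=13 > arr[4]=1
(3, 5): arr[3]=13 > arr[5]=11
(3, 6): arr[3]=13 > arr[6]=5
(5, 6): arr[5]=11 > arr[6]=5

Total inversions: 15

The array has 15 inversion(s): (0,1), (0,2), (0,3), (0,4), (0,5), (0,6), (1,4), (2,3), (2,4), (2,5), (2,6), (3,4), (3,5), (3,6), (5,6). Each pair (i,j) satisfies i < j and arr[i] > arr[j].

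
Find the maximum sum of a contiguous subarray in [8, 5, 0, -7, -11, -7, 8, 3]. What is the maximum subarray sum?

Using Kadane's algorithm on [8, 5, 0, -7, -11, -7, 8, 3]:

Scanning through the array:
Position 1 (value 5): max_ending_here = 13, max_so_far = 13
Position 2 (value 0): max_ending_here = 13, max_so_far = 13
Position 3 (value -7): max_ending_here = 6, max_so_far = 13
Position 4 (value -11): max_ending_here = -5, max_so_far = 13
Position 5 (value -7): max_ending_here = -7, max_so_far = 13
Position 6 (value 8): max_ending_here = 8, max_so_far = 13
Position 7 (value 3): max_ending_here = 11, max_so_far = 13

Maximum subarray: [8, 5]
Maximum sum: 13

The maximum subarray is [8, 5] with sum 13. This subarray runs from index 0 to index 1.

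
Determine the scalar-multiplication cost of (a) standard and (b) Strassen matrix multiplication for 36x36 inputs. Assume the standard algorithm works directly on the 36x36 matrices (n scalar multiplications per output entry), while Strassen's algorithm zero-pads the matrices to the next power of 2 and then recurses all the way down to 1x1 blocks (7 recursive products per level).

Matrix multiplication for 36x36 matrices:

Strassen's algorithm requires power-of-2 dimensions. Pad 36x36 to 64x64 (next power of 2).

Standard algorithm: 36^3 = 46656 multiplications
Strassen's algorithm: 7^(log2(64)) = 7^6 = 117649 multiplications
Difference: 46656 - 117649 = -70993 (Strassen uses MORE here due to padding overhead — for small or just-over-power-of-2 n, padding can outweigh the per-level savings)

Standard: 46656 multiplications (36^3). Strassen: 117649 multiplications (7^6, after padding to 64x64). Strassen reduces 8 recursive multiplications to 7 at each level.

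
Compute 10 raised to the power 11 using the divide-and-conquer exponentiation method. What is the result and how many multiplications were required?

Computing 10^11 by squaring (build up from 10^1; each line after the first costs one multiplication):

10^1 = 10
10^2 = (10^1)^2 = 10^2 = 100
10^4 = (10^2)^2 = 100^2 = 10000
10^5 = 10 * 10^4 = 10 * 10000 = 100000
10^10 = (10^5)^2 = 100000^2 = 10000000000
10^11 = 10 * 10^10 = 10 * 10000000000 = 100000000000

Result: 100000000000
Multiplications needed: 5 (5 lines after 10^1)

10^11 = 100000000000. Using exponentiation by squaring, this requires 5 multiplications. The key idea: if the exponent is even, square the half-power; if odd, multiply by the base once.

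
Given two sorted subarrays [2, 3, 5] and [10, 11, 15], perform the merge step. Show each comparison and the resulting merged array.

Merging process:

Compare 2 vs 10: take 2 from left. Merged: [2]
Compare 3 vs 10: take 3 from left. Merged: [2, 3]
Compare 5 vs 10: take 5 from left. Merged: [2, 3, 5]
Append remaining from right: [10, 11, 15]. Merged: [2, 3, 5, 10, 11, 15]

Final merged array: [2, 3, 5, 10, 11, 15]
Total comparisons: 3

The merged array is [2, 3, 5, 10, 11, 15], requiring 3 comparisons. The merge step runs in O(n) time where n is the total number of elements.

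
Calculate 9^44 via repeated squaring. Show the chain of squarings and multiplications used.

Computing 9^44 by squaring (build up from 9^1; each line after the first costs one multiplication):

9^1 = 9
9^2 = (9^1)^2 = 9^2 = 81
9^4 = (9^2)^2 = 81^2 = 6561
9^5 = 9 * 9^4 = 9 * 6561 = 59049
9^10 = (9^5)^2 = 59049^2 = 3486784401
9^11 = 9 * 9^10 = 9 * 3486784401 = 31381059609
9^22 = (9^11)^2 = 31381059609^2 = 984770902183611232881
9^44 = (9^22)^2 = 984770902183611232881^2 = 969773729787523602876821942164080815560161

Result: 969773729787523602876821942164080815560161
Multiplications needed: 7 (7 lines after 9^1)

9^44 = 969773729787523602876821942164080815560161. Using exponentiation by squaring, this requires 7 multiplications. The key idea: if the exponent is even, square the half-power; if odd, multiply by the base once.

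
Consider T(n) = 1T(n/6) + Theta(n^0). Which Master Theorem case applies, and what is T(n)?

Master Theorem for T(n) = 1T(n/6) + O(n^0):

a = 1, b = 6, c = 0
log_b(a) = log_6(1) = 0.0000

Case 2: c = 0 = log_6(1) = 0.0000
T(n) = O(n^0 log n) = O(log n)

For T(n) = 1T(n/6) + O(n^0): log_6(1) = 0.0000. This is Case 2 of the Master Theorem (c = log_b(a), equal work at all levels), giving O(log n).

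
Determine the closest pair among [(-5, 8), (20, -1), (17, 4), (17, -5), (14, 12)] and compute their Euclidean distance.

Computing all pairwise distances among 5 points:

d((-5, 8), (20, -1)) = 26.5707
d((-5, 8), (17, 4)) = 22.3607
d((-5, 8), (17, -5)) = 25.5539
d((-5, 8), (14, 12)) = 19.4165
d((20, -1), (17, 4)) = 5.831
d((20, -1), (17, -5)) = 5.0 <-- minimum
d((20, -1), (14, 12)) = 14.3178
d((17, 4), (17, -5)) = 9.0
d((17, 4), (14, 12)) = 8.544
d((17, -5), (14, 12)) = 17.2627

Closest pair: (20, -1) and (17, -5) with distance 5.0

The closest pair is (20, -1) and (17, -5) with Euclidean distance 5.0. For 5 points, brute-force pairwise comparison is shown above. For large n, the divide-and-conquer algorithm (sort by x, recurse on halves, check the dividing strip) achieves O(n log n).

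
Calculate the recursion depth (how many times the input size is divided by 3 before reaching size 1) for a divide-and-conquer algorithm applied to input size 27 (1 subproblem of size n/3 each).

For divide and conquer with division factor 3:

Problem sizes at each level:
Level 0: 27
Level 1: 9
Level 2: 3
Level 3: 1

The root is level 0 and the size-1 base case is level 3 (the tree spans levels 0 through 3, i.e. 4 levels counting the root), so the depth is the number of divisions: log_3(27) = 3

The recursion tree depth is log_3(27) = 3. At each level, the problem size is divided by 3, so it takes 3 divisions to reduce to a base case of size 1. The algorithm makes 1 recursive call at each level.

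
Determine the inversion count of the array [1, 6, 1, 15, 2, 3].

Finding inversions in [1, 6, 1, 15, 2, 3]:

(1, 2): arr[1]=6 > arr[2]=1
(1, 4): arr[1]=6 > arr[4]=2
(1, 5): arr[1]=6 > arr[5]=3
(3, 4): arr[3]=15 > arr[4]=2
(3, 5): arr[3]=15 > arr[5]=3

Total inversions: 5

The array has 5 inversion(s): (1,2), (1,4), (1,5), (3,4), (3,5). Each pair (i,j) satisfies i < j and arr[i] > arr[j].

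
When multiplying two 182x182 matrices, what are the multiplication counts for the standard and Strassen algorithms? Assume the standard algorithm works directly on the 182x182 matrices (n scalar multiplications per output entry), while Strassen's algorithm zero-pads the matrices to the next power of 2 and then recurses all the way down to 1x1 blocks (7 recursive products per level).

Matrix multiplication for 182x182 matrices:

Strassen's algorithm requires power-of-2 dimensions. Pad 182x182 to 256x256 (next power of 2).

Standard algorithm: 182^3 = 6028568 multiplications
Strassen's algorithm: 7^(log2(256)) = 7^8 = 5764801 multiplications
Savings: 6028568 - 5764801 = 263767 multiplications

Standard: 6028568 multiplications (182^3). Strassen: 5764801 multiplications (7^8, after padding to 256x256). Strassen reduces 8 recursive multiplications to 7 at each level.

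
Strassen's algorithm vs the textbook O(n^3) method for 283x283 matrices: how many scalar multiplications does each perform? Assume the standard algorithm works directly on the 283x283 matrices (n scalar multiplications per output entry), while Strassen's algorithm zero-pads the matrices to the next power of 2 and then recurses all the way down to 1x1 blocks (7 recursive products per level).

Matrix multiplication for 283x283 matrices:

Strassen's algorithm requires power-of-2 dimensions. Pad 283x283 to 512x512 (next power of 2).

Standard algorithm: 283^3 = 22665187 multiplications
Strassen's algorithm: 7^(log2(512)) = 7^9 = 40353607 multiplications
Difference: 22665187 - 40353607 = -17688420 (Strassen uses MORE here due to padding overhead — for small or just-over-power-of-2 n, padding can outweigh the per-level savings)

Standard: 22665187 multiplications (283^3). Strassen: 40353607 multiplications (7^9, after padding to 512x512). Strassen reduces 8 recursive multiplications to 7 at each level.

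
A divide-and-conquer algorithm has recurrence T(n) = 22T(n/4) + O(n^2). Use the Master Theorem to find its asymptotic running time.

Master Theorem for T(n) = 22T(n/4) + O(n^2):

a = 22, b = 4, c = 2
log_b(a) = log_4(22) = 2.2297

Case 1: c = 2 < log_4(22) = 2.2297
T(n) = O(n^(log_4 22))

For T(n) = 22T(n/4) + O(n^2): log_4(22) = 2.2297. This is Case 1 of the Master Theorem (c < log_b(a), work dominated by leaves), giving O(n^(log_4 22)).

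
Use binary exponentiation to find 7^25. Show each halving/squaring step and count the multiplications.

Computing 7^25 by squaring (build up from 7^1; each line after the first costs one multiplication):

7^1 = 7
7^2 = (7^1)^2 = 7^2 = 49
7^3 = 7 * 7^2 = 7 * 49 = 343
7^6 = (7^3)^2 = 343^2 = 117649
7^12 = (7^6)^2 = 117649^2 = 13841287201
7^24 = (7^12)^2 = 13841287201^2 = 191581231380566414401
7^25 = 7 * 7^24 = 7 * 191581231380566414401 = 1341068619663964900807

Result: 1341068619663964900807
Multiplications needed: 6 (6 lines after 7^1)

7^25 = 1341068619663964900807. Using exponentiation by squaring, this requires 6 multiplications. The key idea: if the exponent is even, square the half-power; if odd, multiply by the base once.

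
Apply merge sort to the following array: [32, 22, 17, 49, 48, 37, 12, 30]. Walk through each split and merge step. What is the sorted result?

Merge sort trace:

Split: [32, 22, 17, 49, 48, 37, 12, 30] -> [32, 22, 17, 49] and [48, 37, 12, 30]
  Split: [32, 22, 17, 49] -> [32, 22] and [17, 49]
    Split: [32, 22] -> [32] and [22]
    Merge: [32] + [22] -> [22, 32]
    Split: [17, 49] -> [17] and [49]
    Merge: [17] + [49] -> [17, 49]
  Merge: [22, 32] + [17, 49] -> [17, 22, 32, 49]
  Split: [48, 37, 12, 30] -> [48, 37] and [12, 30]
    Split: [48, 37] -> [48] and [37]
    Merge: [48] + [37] -> [37, 48]
    Split: [12, 30] -> [12] and [30]
    Merge: [12] + [30] -> [12, 30]
  Merge: [37, 48] + [12, 30] -> [12, 30, 37, 48]
Merge: [17, 22, 32, 49] + [12, 30, 37, 48] -> [12, 17, 22, 30, 32, 37, 48, 49]

Final sorted array: [12, 17, 22, 30, 32, 37, 48, 49]

The merge sort proceeds by recursively splitting the array and merging sorted halves.
After all merges, the sorted array is [12, 17, 22, 30, 32, 37, 48, 49].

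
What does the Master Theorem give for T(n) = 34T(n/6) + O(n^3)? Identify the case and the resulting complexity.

Master Theorem for T(n) = 34T(n/6) + O(n^3):

a = 34, b = 6, c = 3
log_b(a) = log_6(34) = 1.9681

Case 3: c = 3 > log_6(34) = 1.9681
T(n) = O(n^3) = O(n^3)

For T(n) = 34T(n/6) + O(n^3): log_6(34) = 1.9681. This is Case 3 of the Master Theorem (c > log_b(a), work dominated by root), giving O(n^3).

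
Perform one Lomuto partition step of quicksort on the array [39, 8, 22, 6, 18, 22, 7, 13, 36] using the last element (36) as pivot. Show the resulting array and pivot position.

Lomuto partition with pivot = 36:

Initial array: [39, 8, 22, 6, 18, 22, 7, 13, 36]

arr[0]=39 > 36: no swap
arr[1]=8 <= 36: swap with position 0, array becomes [8, 39, 22, 6, 18, 22, 7, 13, 36]
arr[2]=22 <= 36: swap with position 1, array becomes [8, 22, 39, 6, 18, 22, 7, 13, 36]
arr[3]=6 <= 36: swap with position 2, array becomes [8, 22, 6, 39, 18, 22, 7, 13, 36]
arr[4]=18 <= 36: swap with position 3, array becomes [8, 22, 6, 18, 39, 22, 7, 13, 36]
arr[5]=22 <= 36: swap with position 4, array becomes [8, 22, 6, 18, 22, 39, 7, 13, 36]
arr[6]=7 <= 36: swap with position 5, array becomes [8, 22, 6, 18, 22, 7, 39, 13, 36]
arr[7]=13 <= 36: swap with position 6, array becomes [8, 22, 6, 18, 22, 7, 13, 39, 36]

Place pivot at position 7: [8, 22, 6, 18, 22, 7, 13, 36, 39]
Pivot position: 7

After partitioning with pivot 36, the array becomes [8, 22, 6, 18, 22, 7, 13, 36, 39]. The pivot is placed at index 7. All elements to the left of the pivot are <= 36, and all elements to the right are > 36.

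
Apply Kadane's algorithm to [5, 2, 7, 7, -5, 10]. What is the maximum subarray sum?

Using Kadane's algorithm on [5, 2, 7, 7, -5, 10]:

Scanning through the array:
Position 1 (value 2): max_ending_here = 7, max_so_far = 7
Position 2 (value 7): max_ending_here = 14, max_so_far = 14
Position 3 (value 7): max_ending_here = 21, max_so_far = 21
Position 4 (value -5): max_ending_here = 16, max_so_far = 21
Position 5 (value 10): max_ending_here = 26, max_so_far = 26

Maximum subarray: [5, 2, 7, 7, -5, 10]
Maximum sum: 26

The maximum subarray is [5, 2, 7, 7, -5, 10] with sum 26. This subarray runs from index 0 to index 5.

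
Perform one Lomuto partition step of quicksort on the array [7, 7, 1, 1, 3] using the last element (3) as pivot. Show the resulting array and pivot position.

Lomuto partition with pivot = 3:

Initial array: [7, 7, 1, 1, 3]

arr[0]=7 > 3: no swap
arr[1]=7 > 3: no swap
arr[2]=1 <= 3: swap with position 0, array becomes [1, 7, 7, 1, 3]
arr[3]=1 <= 3: swap with position 1, array becomes [1, 1, 7, 7, 3]

Place pivot at position 2: [1, 1, 3, 7, 7]
Pivot position: 2

After partitioning with pivot 3, the array becomes [1, 1, 3, 7, 7]. The pivot is placed at index 2. All elements to the left of the pivot are <= 3, and all elements to the right are > 3.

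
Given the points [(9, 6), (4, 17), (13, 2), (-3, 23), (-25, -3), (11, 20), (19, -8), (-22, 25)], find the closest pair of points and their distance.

Computing all pairwise distances among 8 points:

d((9, 6), (4, 17)) = 12.083
d((9, 6), (13, 2)) = 5.6569 <-- minimum
d((9, 6), (-3, 23)) = 20.8087
d((9, 6), (-25, -3)) = 35.171
d((9, 6), (11, 20)) = 14.1421
d((9, 6), (19, -8)) = 17.2047
d((9, 6), (-22, 25)) = 36.3593
d((4, 17), (13, 2)) = 17.4929
d((4, 17), (-3, 23)) = 9.2195
d((4, 17), (-25, -3)) = 35.2278
d((4, 17), (11, 20)) = 7.6158
d((4, 17), (19, -8)) = 29.1548
d((4, 17), (-22, 25)) = 27.2029
d((13, 2), (-3, 23)) = 26.4008
d((13, 2), (-25, -3)) = 38.3275
d((13, 2), (11, 20)) = 18.1108
d((13, 2), (19, -8)) = 11.6619
d((13, 2), (-22, 25)) = 41.8808
d((-3, 23), (-25, -3)) = 34.0588
d((-3, 23), (11, 20)) = 14.3178
d((-3, 23), (19, -8)) = 38.0132
d((-3, 23), (-22, 25)) = 19.105
d((-25, -3), (11, 20)) = 42.72
d((-25, -3), (19, -8)) = 44.2832
d((-25, -3), (-22, 25)) = 28.1603
d((11, 20), (19, -8)) = 29.1204
d((11, 20), (-22, 25)) = 33.3766
d((19, -8), (-22, 25)) = 52.6308

Closest pair: (9, 6) and (13, 2) with distance 5.6569

The closest pair is (9, 6) and (13, 2) with Euclidean distance 5.6569. For 8 points, brute-force pairwise comparison is shown above. For large n, the divide-and-conquer algorithm (sort by x, recurse on halves, check the dividing strip) achieves O(n log n).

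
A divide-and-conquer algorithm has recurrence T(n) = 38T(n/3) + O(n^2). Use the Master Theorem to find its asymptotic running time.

Master Theorem for T(n) = 38T(n/3) + O(n^2):

a = 38, b = 3, c = 2
log_b(a) = log_3(38) = 3.3111

Case 1: c = 2 < log_3(38) = 3.3111
T(n) = O(n^(log_3 38))

For T(n) = 38T(n/3) + O(n^2): log_3(38) = 3.3111. This is Case 1 of the Master Theorem (c < log_b(a), work dominated by leaves), giving O(n^(log_3 38)).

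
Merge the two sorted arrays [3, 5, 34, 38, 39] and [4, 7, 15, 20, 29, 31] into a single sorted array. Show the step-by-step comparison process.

Merging process:

Compare 3 vs 4: take 3 from left. Merged: [3]
Compare 5 vs 4: take 4 from right. Merged: [3, 4]
Compare 5 vs 7: take 5 from left. Merged: [3, 4, 5]
Compare 34 vs 7: take 7 from right. Merged: [3, 4, 5, 7]
Compare 34 vs 15: take 15 from right. Merged: [3, 4, 5, 7, 15]
Compare 34 vs 20: take 20 from right. Merged: [3, 4, 5, 7, 15, 20]
Compare 34 vs 29: take 29 from right. Merged: [3, 4, 5, 7, 15, 20, 29]
Compare 34 vs 31: take 31 from right. Merged: [3, 4, 5, 7, 15, 20, 29, 31]
Append remaining from left: [34, 38, 39]. Merged: [3, 4, 5, 7, 15, 20, 29, 31, 34, 38, 39]

Final merged array: [3, 4, 5, 7, 15, 20, 29, 31, 34, 38, 39]
Total comparisons: 8

The merged array is [3, 4, 5, 7, 15, 20, 29, 31, 34, 38, 39], requiring 8 comparisons. The merge step runs in O(n) time where n is the total number of elements.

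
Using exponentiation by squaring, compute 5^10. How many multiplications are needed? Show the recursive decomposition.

Computing 5^10 by squaring (build up from 5^1; each line after the first costs one multiplication):

5^1 = 5
5^2 = (5^1)^2 = 5^2 = 25
5^4 = (5^2)^2 = 25^2 = 625
5^5 = 5 * 5^4 = 5 * 625 = 3125
5^10 = (5^5)^2 = 3125^2 = 9765625

Result: 9765625
Multiplications needed: 4 (4 lines after 5^1)

5^10 = 9765625. Using exponentiation by squaring, this requires 4 multiplications. The key idea: if the exponent is even, square the half-power; if odd, multiply by the base once.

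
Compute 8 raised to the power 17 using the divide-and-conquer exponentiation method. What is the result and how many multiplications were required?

Computing 8^17 by squaring (build up from 8^1; each line after the first costs one multiplication):

8^1 = 8
8^2 = (8^1)^2 = 8^2 = 64
8^4 = (8^2)^2 = 64^2 = 4096
8^8 = (8^4)^2 = 4096^2 = 16777216
8^16 = (8^8)^2 = 16777216^2 = 281474976710656
8^17 = 8 * 8^16 = 8 * 281474976710656 = 2251799813685248

Result: 2251799813685248
Multiplications needed: 5 (5 lines after 8^1)

8^17 = 2251799813685248. Using exponentiation by squaring, this requires 5 multiplications. The key idea: if the exponent is even, square the half-power; if odd, multiply by the base once.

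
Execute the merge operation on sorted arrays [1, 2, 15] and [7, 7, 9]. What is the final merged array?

Merging process:

Compare 1 vs 7: take 1 from left. Merged: [1]
Compare 2 vs 7: take 2 from left. Merged: [1, 2]
Compare 15 vs 7: take 7 from right. Merged: [1, 2, 7]
Compare 15 vs 7: take 7 from right. Merged: [1, 2, 7, 7]
Compare 15 vs 9: take 9 from right. Merged: [1, 2, 7, 7, 9]
Append remaining from left: [15]. Merged: [1, 2, 7, 7, 9, 15]

Final merged array: [1, 2, 7, 7, 9, 15]
Total comparisons: 5

The merged array is [1, 2, 7, 7, 9, 15], requiring 5 comparisons. The merge step runs in O(n) time where n is the total number of elements.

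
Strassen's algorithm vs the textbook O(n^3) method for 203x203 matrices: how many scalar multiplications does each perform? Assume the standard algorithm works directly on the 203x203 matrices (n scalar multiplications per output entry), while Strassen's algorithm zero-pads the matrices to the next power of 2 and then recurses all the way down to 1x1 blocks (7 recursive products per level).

Matrix multiplication for 203x203 matrices:

Strassen's algorithm requires power-of-2 dimensions. Pad 203x203 to 256x256 (next power of 2).

Standard algorithm: 203^3 = 8365427 multiplications
Strassen's algorithm: 7^(log2(256)) = 7^8 = 5764801 multiplications
Savings: 8365427 - 5764801 = 2600626 multiplications

Standard: 8365427 multiplications (203^3). Strassen: 5764801 multiplications (7^8, after padding to 256x256). Strassen reduces 8 recursive multiplications to 7 at each level.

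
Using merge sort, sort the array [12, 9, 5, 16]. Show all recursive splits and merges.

Merge sort trace:

Split: [12, 9, 5, 16] -> [12, 9] and [5, 16]
  Split: [12, 9] -> [12] and [9]
  Merge: [12] + [9] -> [9, 12]
  Split: [5, 16] -> [5] and [16]
  Merge: [5] + [16] -> [5, 16]
Merge: [9, 12] + [5, 16] -> [5, 9, 12, 16]

Final sorted array: [5, 9, 12, 16]

The merge sort proceeds by recursively splitting the array and merging sorted halves.
After all merges, the sorted array is [5, 9, 12, 16].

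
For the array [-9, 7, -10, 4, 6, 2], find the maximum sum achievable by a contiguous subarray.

Using Kadane's algorithm on [-9, 7, -10, 4, 6, 2]:

Scanning through the array:
Position 1 (value 7): max_ending_here = 7, max_so_far = 7
Position 2 (value -10): max_ending_here = -3, max_so_far = 7
Position 3 (value 4): max_ending_here = 4, max_so_far = 7
Position 4 (value 6): max_ending_here = 10, max_so_far = 10
Position 5 (value 2): max_ending_here = 12, max_so_far = 12

Maximum subarray: [4, 6, 2]
Maximum sum: 12

The maximum subarray is [4, 6, 2] with sum 12. This subarray runs from index 3 to index 5.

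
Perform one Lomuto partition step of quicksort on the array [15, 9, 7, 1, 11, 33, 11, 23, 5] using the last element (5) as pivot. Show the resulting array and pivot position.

Lomuto partition with pivot = 5:

Initial array: [15, 9, 7, 1, 11, 33, 11, 23, 5]

arr[0]=15 > 5: no swap
arr[1]=9 > 5: no swap
arr[2]=7 > 5: no swap
arr[3]=1 <= 5: swap with position 0, array becomes [1, 9, 7, 15, 11, 33, 11, 23, 5]
arr[4]=11 > 5: no swap
arr[5]=33 > 5: no swap
arr[6]=11 > 5: no swap
arr[7]=23 > 5: no swap

Place pivot at position 1: [1, 5, 7, 15, 11, 33, 11, 23, 9]
Pivot position: 1

After partitioning with pivot 5, the array becomes [1, 5, 7, 15, 11, 33, 11, 23, 9]. The pivot is placed at index 1. All elements to the left of the pivot are <= 5, and all elements to the right are > 5.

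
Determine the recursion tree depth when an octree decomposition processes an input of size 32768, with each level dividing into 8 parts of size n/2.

For divide and conquer with division factor 2:

Problem sizes at each level:
Level 0: 32768
Level 1: 16384
Level 2: 8192
Level 3: 4096
Level 4: 2048
Level 5: 1024
Level 6: 512
Level 7: 256
Level 8: 128
Level 9: 64
Level 10: 32
Level 11: 16
Level 12: 8
Level 13: 4
Level 14: 2
Level 15: 1

The root is level 0 and the size-1 base case is level 15 (the tree spans levels 0 through 15, i.e. 16 levels counting the root), so the depth is the number of divisions: log_2(32768) = 15

The recursion tree depth is log_2(32768) = 15. At each level, the problem size is divided by 2, so it takes 15 divisions to reduce to a base case of size 1. The algorithm makes 8 recursive calls at each level.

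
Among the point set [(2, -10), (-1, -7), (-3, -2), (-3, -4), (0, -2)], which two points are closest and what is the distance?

Computing all pairwise distances among 5 points:

d((2, -10), (-1, -7)) = 4.2426
d((2, -10), (-3, -2)) = 9.434
d((2, -10), (-3, -4)) = 7.8102
d((2, -10), (0, -2)) = 8.2462
d((-1, -7), (-3, -2)) = 5.3852
d((-1, -7), (-3, -4)) = 3.6056
d((-1, -7), (0, -2)) = 5.099
d((-3, -2), (-3, -4)) = 2.0 <-- minimum
d((-3, -2), (0, -2)) = 3.0
d((-3, -4), (0, -2)) = 3.6056

Closest pair: (-3, -2) and (-3, -4) with distance 2.0

The closest pair is (-3, -2) and (-3, -4) with Euclidean distance 2.0. For 5 points, brute-force pairwise comparison is shown above. For large n, the divide-and-conquer algorithm (sort by x, recurse on halves, check the dividing strip) achieves O(n log n).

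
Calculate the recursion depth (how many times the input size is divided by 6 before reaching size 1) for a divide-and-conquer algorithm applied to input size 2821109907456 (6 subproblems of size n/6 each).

For divide and conquer with division factor 6:

Problem sizes at each level:
Level 0: 2821109907456
Level 1: 470184984576
Level 2: 78364164096
Level 3: 13060694016
Level 4: 2176782336
Level 5: 362797056
Level 6: 60466176
Level 7: 10077696
Level 8: 1679616
Level 9: 279936
Level 10: 46656
Level 11: 7776
Level 12: 1296
Level 13: 216
Level 14: 36
Level 15: 6
Level 16: 1

The root is level 0 and the size-1 base case is level 16 (the tree spans levels 0 through 16, i.e. 17 levels counting the root), so the depth is the number of divisions: log_6(2821109907456) = 16

The recursion tree depth is log_6(2821109907456) = 16. At each level, the problem size is divided by 6, so it takes 16 divisions to reduce to a base case of size 1. The algorithm makes 6 recursive calls at each level.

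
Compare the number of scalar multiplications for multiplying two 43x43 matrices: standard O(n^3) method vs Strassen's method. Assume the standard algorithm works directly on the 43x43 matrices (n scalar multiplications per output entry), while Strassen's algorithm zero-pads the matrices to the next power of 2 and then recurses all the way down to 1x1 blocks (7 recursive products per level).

Matrix multiplication for 43x43 matrices:

Strassen's algorithm requires power-of-2 dimensions. Pad 43x43 to 64x64 (next power of 2).

Standard algorithm: 43^3 = 79507 multiplications
Strassen's algorithm: 7^(log2(64)) = 7^6 = 117649 multiplications
Difference: 79507 - 117649 = -38142 (Strassen uses MORE here due to padding overhead — for small or just-over-power-of-2 n, padding can outweigh the per-level savings)

Standard: 79507 multiplications (43^3). Strassen: 117649 multiplications (7^6, after padding to 64x64). Strassen reduces 8 recursive multiplications to 7 at each level.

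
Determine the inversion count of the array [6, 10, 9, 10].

Finding inversions in [6, 10, 9, 10]:

(1, 2): arr[1]=10 > arr[2]=9

Total inversions: 1

The array has 1 inversion(s): (1,2). Each pair (i,j) satisfies i < j and arr[i] > arr[j].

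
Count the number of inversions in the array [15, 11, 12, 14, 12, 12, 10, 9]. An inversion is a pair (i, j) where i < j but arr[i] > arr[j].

Finding inversions in [15, 11, 12, 14, 12, 12, 10, 9]:

(0, 1): arr[0]=15 > arr[1]=11
(0, 2): arr[0]=15 > arr[2]=12
(0, 3): arr[0]=15 > arr[3]=14
(0, 4): arr[0]=15 > arr[4]=12
(0, 5): arr[0]=15 > arr[5]=12
(0, 6): arr[0]=15 > arr[6]=10
(0, 7): arr[0]=15 > arr[7]=9
(1, 6): arr[1]=11 > arr[6]=10
(1, 7): arr[1]=11 > arr[7]=9
(2, 6): arr[2]=12 > arr[6]=10
(2, 7): arr[2]=12 > arr[7]=9
(3, 4): arr[3]=14 > arr[4]=12
(3, 5): arr[3]=14 > arr[5]=12
(3, 6): arr[3]=14 > arr[6]=10
(3, 7): arr[3]=14 > arr[7]=9
(4, 6): arr[4]=12 > arr[6]=10
(4, 7): arr[4]=12 > arr[7]=9
(5, 6): arr[5]=12 > arr[6]=10
(5, 7): arr[5]=12 > arr[7]=9
(6, 7): arr[6]=10 > arr[7]=9

Total inversions: 20

The array has 20 inversion(s): (0,1), (0,2), (0,3), (0,4), (0,5), (0,6), (0,7), (1,6), (1,7), (2,6), (2,7), (3,4), (3,5), (3,6), (3,7), (4,6), (4,7), (5,6), (5,7), (6,7). Each pair (i,j) satisfies i < j and arr[i] > arr[j].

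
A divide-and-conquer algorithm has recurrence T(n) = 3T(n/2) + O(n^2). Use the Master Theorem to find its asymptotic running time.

Master Theorem for T(n) = 3T(n/2) + O(n^2):

a = 3, b = 2, c = 2
log_b(a) = log_2(3) = 1.5850

Case 3: c = 2 > log_2(3) = 1.5850
T(n) = O(n^2) = O(n^2)

For T(n) = 3T(n/2) + O(n^2): log_2(3) = 1.5850. This is Case 3 of the Master Theorem (c > log_b(a), work dominated by root), giving O(n^2).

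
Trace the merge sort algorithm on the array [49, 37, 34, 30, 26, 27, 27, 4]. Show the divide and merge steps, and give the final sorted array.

Merge sort trace:

Split: [49, 37, 34, 30, 26, 27, 27, 4] -> [49, 37, 34, 30] and [26, 27, 27, 4]
  Split: [49, 37, 34, 30] -> [49, 37] and [34, 30]
    Split: [49, 37] -> [49] and [37]
    Merge: [49] + [37] -> [37, 49]
    Split: [34, 30] -> [34] and [30]
    Merge: [34] + [30] -> [30, 34]
  Merge: [37, 49] + [30, 34] -> [30, 34, 37, 49]
  Split: [26, 27, 27, 4] -> [26, 27] and [27, 4]
    Split: [26, 27] -> [26] and [27]
    Merge: [26] + [27] -> [26, 27]
    Split: [27, 4] -> [27] and [4]
    Merge: [27] + [4] -> [4, 27]
  Merge: [26, 27] + [4, 27] -> [4, 26, 27, 27]
Merge: [30, 34, 37, 49] + [4, 26, 27, 27] -> [4, 26, 27, 27, 30, 34, 37, 49]

Final sorted array: [4, 26, 27, 27, 30, 34, 37, 49]

The merge sort proceeds by recursively splitting the array and merging sorted halves.
After all merges, the sorted array is [4, 26, 27, 27, 30, 34, 37, 49].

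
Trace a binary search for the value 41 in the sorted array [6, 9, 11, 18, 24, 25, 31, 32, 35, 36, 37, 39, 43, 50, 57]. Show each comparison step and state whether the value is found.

Binary search for 41 in [6, 9, 11, 18, 24, 25, 31, 32, 35, 36, 37, 39, 43, 50, 57]:

lo=0, hi=14, mid=7, arr[mid]=32 -> 32 < 41, search right half
lo=8, hi=14, mid=11, arr[mid]=39 -> 39 < 41, search right half
lo=12, hi=14, mid=13, arr[mid]=50 -> 50 > 41, search left half
lo=12, hi=12, mid=12, arr[mid]=43 -> 43 > 41, search left half
lo=12 > hi=11, target 41 not found

Binary search determines that 41 is not in the array after 4 comparisons. The search space was exhausted without finding the target.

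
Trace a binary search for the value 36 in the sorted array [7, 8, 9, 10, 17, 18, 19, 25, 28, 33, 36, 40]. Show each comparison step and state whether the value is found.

Binary search for 36 in [7, 8, 9, 10, 17, 18, 19, 25, 28, 33, 36, 40]:

lo=0, hi=11, mid=5, arr[mid]=18 -> 18 < 36, search right half
lo=6, hi=11, mid=8, arr[mid]=28 -> 28 < 36, search right half
lo=9, hi=11, mid=10, arr[mid]=36 -> Found target at index 10!

Binary search finds 36 at index 10 after 3 comparisons. The search repeatedly halves the search space by comparing with the middle element.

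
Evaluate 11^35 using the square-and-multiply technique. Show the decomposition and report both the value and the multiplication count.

Computing 11^35 by squaring (build up from 11^1; each line after the first costs one multiplication):

11^1 = 11
11^2 = (11^1)^2 = 11^2 = 121
11^4 = (11^2)^2 = 121^2 = 14641
11^8 = (11^4)^2 = 14641^2 = 214358881
11^16 = (11^8)^2 = 214358881^2 = 45949729863572161
11^17 = 11 * 11^16 = 11 * 45949729863572161 = 505447028499293771
11^34 = (11^17)^2 = 505447028499293771^2 = 255476698618765889551019445759400441
11^35 = 11 * 11^34 = 11 * 255476698618765889551019445759400441 = 2810243684806424785061213903353404851

Result: 2810243684806424785061213903353404851
Multiplications needed: 7 (7 lines after 11^1)

11^35 = 2810243684806424785061213903353404851. Using exponentiation by squaring, this requires 7 multiplications. The key idea: if the exponent is even, square the half-power; if odd, multiply by the base once.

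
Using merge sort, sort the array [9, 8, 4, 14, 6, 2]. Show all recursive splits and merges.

Merge sort trace:

Split: [9, 8, 4, 14, 6, 2] -> [9, 8, 4] and [14, 6, 2]
  Split: [9, 8, 4] -> [9] and [8, 4]
    Split: [8, 4] -> [8] and [4]
    Merge: [8] + [4] -> [4, 8]
  Merge: [9] + [4, 8] -> [4, 8, 9]
  Split: [14, 6, 2] -> [14] and [6, 2]
    Split: [6, 2] -> [6] and [2]
    Merge: [6] + [2] -> [2, 6]
  Merge: [14] + [2, 6] -> [2, 6, 14]
Merge: [4, 8, 9] + [2, 6, 14] -> [2, 4, 6, 8, 9, 14]

Final sorted array: [2, 4, 6, 8, 9, 14]

The merge sort proceeds by recursively splitting the array and merging sorted halves.
After all merges, the sorted array is [2, 4, 6, 8, 9, 14].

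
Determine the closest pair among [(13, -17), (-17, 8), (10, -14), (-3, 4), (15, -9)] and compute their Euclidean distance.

Computing all pairwise distances among 5 points:

d((13, -17), (-17, 8)) = 39.0512
d((13, -17), (10, -14)) = 4.2426 <-- minimum
d((13, -17), (-3, 4)) = 26.4008
d((13, -17), (15, -9)) = 8.2462
d((-17, 8), (10, -14)) = 34.8281
d((-17, 8), (-3, 4)) = 14.5602
d((-17, 8), (15, -9)) = 36.2353
d((10, -14), (-3, 4)) = 22.2036
d((10, -14), (15, -9)) = 7.0711
d((-3, 4), (15, -9)) = 22.2036

Closest pair: (13, -17) and (10, -14) with distance 4.2426

The closest pair is (13, -17) and (10, -14) with Euclidean distance 4.2426. For 5 points, brute-force pairwise comparison is shown above. For large n, the divide-and-conquer algorithm (sort by x, recurse on halves, check the dividing strip) achieves O(n log n).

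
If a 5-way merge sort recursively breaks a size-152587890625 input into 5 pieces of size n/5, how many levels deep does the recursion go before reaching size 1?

For divide and conquer with division factor 5:

Problem sizes at each level:
Level 0: 152587890625
Level 1: 30517578125
Level 2: 6103515625
Level 3: 1220703125
Level 4: 244140625
Level 5: 48828125
Level 6: 9765625
Level 7: 1953125
Level 8: 390625
Level 9: 78125
Level 10: 15625
Level 11: 3125
Level 12: 625
Level 13: 125
Level 14: 25
Level 15: 5
Level 16: 1

The root is level 0 and the size-1 base case is level 16 (the tree spans levels 0 through 16, i.e. 17 levels counting the root), so the depth is the number of divisions: log_5(152587890625) = 16

The recursion tree depth is log_5(152587890625) = 16. At each level, the problem size is divided by 5, so it takes 16 divisions to reduce to a base case of size 1. The algorithm makes 5 recursive calls at each level.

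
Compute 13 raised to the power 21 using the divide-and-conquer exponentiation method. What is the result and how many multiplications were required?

Computing 13^21 by squaring (build up from 13^1; each line after the first costs one multiplication):

13^1 = 13
13^2 = (13^1)^2 = 13^2 = 169
13^4 = (13^2)^2 = 169^2 = 28561
13^5 = 13 * 13^4 = 13 * 28561 = 371293
13^10 = (13^5)^2 = 371293^2 = 137858491849
13^20 = (13^10)^2 = 137858491849^2 = 19004963774880799438801
13^21 = 13 * 13^20 = 13 * 19004963774880799438801 = 247064529073450392704413

Result: 247064529073450392704413
Multiplications needed: 6 (6 lines after 13^1)

13^21 = 247064529073450392704413. Using exponentiation by squaring, this requires 6 multiplications. The key idea: if the exponent is even, square the half-power; if odd, multiply by the base once.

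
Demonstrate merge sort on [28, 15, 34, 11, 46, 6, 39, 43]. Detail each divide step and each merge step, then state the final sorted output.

Merge sort trace:

Split: [28, 15, 34, 11, 46, 6, 39, 43] -> [28, 15, 34, 11] and [46, 6, 39, 43]
  Split: [28, 15, 34, 11] -> [28, 15] and [34, 11]
    Split: [28, 15] -> [28] and [15]
    Merge: [28] + [15] -> [15, 28]
    Split: [34, 11] -> [34] and [11]
    Merge: [34] + [11] -> [11, 34]
  Merge: [15, 28] + [11, 34] -> [11, 15, 28, 34]
  Split: [46, 6, 39, 43] -> [46, 6] and [39, 43]
    Split: [46, 6] -> [46] and [6]
    Merge: [46] + [6] -> [6, 46]
    Split: [39, 43] -> [39] and [43]
    Merge: [39] + [43] -> [39, 43]
  Merge: [6, 46] + [39, 43] -> [6, 39, 43, 46]
Merge: [11, 15, 28, 34] + [6, 39, 43, 46] -> [6, 11, 15, 28, 34, 39, 43, 46]

Final sorted array: [6, 11, 15, 28, 34, 39, 43, 46]

The merge sort proceeds by recursively splitting the array and merging sorted halves.
After all merges, the sorted array is [6, 11, 15, 28, 34, 39, 43, 46].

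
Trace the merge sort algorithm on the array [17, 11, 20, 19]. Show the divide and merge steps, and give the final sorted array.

Merge sort trace:

Split: [17, 11, 20, 19] -> [17, 11] and [20, 19]
  Split: [17, 11] -> [17] and [11]
  Merge: [17] + [11] -> [11, 17]
  Split: [20, 19] -> [20] and [19]
  Merge: [20] + [19] -> [19, 20]
Merge: [11, 17] + [19, 20] -> [11, 17, 19, 20]

Final sorted array: [11, 17, 19, 20]

The merge sort proceeds by recursively splitting the array and merging sorted halves.
After all merges, the sorted array is [11, 17, 19, 20].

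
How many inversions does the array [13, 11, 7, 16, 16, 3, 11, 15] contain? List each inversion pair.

Finding inversions in [13, 11, 7, 16, 16, 3, 11, 15]:

(0, 1): arr[0]=13 > arr[1]=11
(0, 2): arr[0]=13 > arr[2]=7
(0, 5): arr[0]=13 > arr[5]=3
(0, 6): arr[0]=13 > arr[6]=11
(1, 2): arr[1]=11 > arr[2]=7
(1, 5): arr[1]=11 > arr[5]=3
(2, 5): arr[2]=7 > arr[5]=3
(3, 5): arr[3]=16 > arr[5]=3
(3, 6): arr[3]=16 > arr[6]=11
(3, 7): arr[3]=16 > arr[7]=15
(4, 5): arr[4]=16 > arr[5]=3
(4, 6): arr[4]=16 > arr[6]=11
(4, 7): arr[4]=16 > arr[7]=15

Total inversions: 13

The array has 13 inversion(s): (0,1), (0,2), (0,5), (0,6), (1,2), (1,5), (2,5), (3,5), (3,6), (3,7), (4,5), (4,6), (4,7). Each pair (i,j) satisfies i < j and arr[i] > arr[j].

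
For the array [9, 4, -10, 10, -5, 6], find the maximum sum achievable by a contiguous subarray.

Using Kadane's algorithm on [9, 4, -10, 10, -5, 6]:

Scanning through the array:
Position 1 (value 4): max_ending_here = 13, max_so_far = 13
Position 2 (value -10): max_ending_here = 3, max_so_far = 13
Position 3 (value 10): max_ending_here = 13, max_so_far = 13
Position 4 (value -5): max_ending_here = 8, max_so_far = 13
Position 5 (value 6): max_ending_here = 14, max_so_far = 14

Maximum subarray: [9, 4, -10, 10, -5, 6]
Maximum sum: 14

The maximum subarray is [9, 4, -10, 10, -5, 6] with sum 14. This subarray runs from index 0 to index 5.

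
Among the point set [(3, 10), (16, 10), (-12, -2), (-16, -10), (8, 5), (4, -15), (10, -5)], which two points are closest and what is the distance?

Computing all pairwise distances among 7 points:

d((3, 10), (16, 10)) = 13.0
d((3, 10), (-12, -2)) = 19.2094
d((3, 10), (-16, -10)) = 27.5862
d((3, 10), (8, 5)) = 7.0711 <-- minimum
d((3, 10), (4, -15)) = 25.02
d((3, 10), (10, -5)) = 16.5529
d((16, 10), (-12, -2)) = 30.4631
d((16, 10), (-16, -10)) = 37.7359
d((16, 10), (8, 5)) = 9.434
d((16, 10), (4, -15)) = 27.7308
d((16, 10), (10, -5)) = 16.1555
d((-12, -2), (-16, -10)) = 8.9443
d((-12, -2), (8, 5)) = 21.1896
d((-12, -2), (4, -15)) = 20.6155
d((-12, -2), (10, -5)) = 22.2036
d((-16, -10), (8, 5)) = 28.3019
d((-16, -10), (4, -15)) = 20.6155
d((-16, -10), (10, -5)) = 26.4764
d((8, 5), (4, -15)) = 20.3961
d((8, 5), (10, -5)) = 10.198
d((4, -15), (10, -5)) = 11.6619

Closest pair: (3, 10) and (8, 5) with distance 7.0711

The closest pair is (3, 10) and (8, 5) with Euclidean distance 7.0711. For 7 points, brute-force pairwise comparison is shown above. For large n, the divide-and-conquer algorithm (sort by x, recurse on halves, check the dividing strip) achieves O(n log n).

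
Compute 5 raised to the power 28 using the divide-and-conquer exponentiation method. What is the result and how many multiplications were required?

Computing 5^28 by squaring (build up from 5^1; each line after the first costs one multiplication):

5^1 = 5
5^2 = (5^1)^2 = 5^2 = 25
5^3 = 5 * 5^2 = 5 * 25 = 125
5^6 = (5^3)^2 = 125^2 = 15625
5^7 = 5 * 5^6 = 5 * 15625 = 78125
5^14 = (5^7)^2 = 78125^2 = 6103515625
5^28 = (5^14)^2 = 6103515625^2 = 37252902984619140625

Result: 37252902984619140625
Multiplications needed: 6 (6 lines after 5^1)

5^28 = 37252902984619140625. Using exponentiation by squaring, this requires 6 multiplications. The key idea: if the exponent is even, square the half-power; if odd, multiply by the base once.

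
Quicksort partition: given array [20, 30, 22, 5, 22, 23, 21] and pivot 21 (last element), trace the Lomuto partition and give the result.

Lomuto partition with pivot = 21:

Initial array: [20, 30, 22, 5, 22, 23, 21]

arr[0]=20 <= 21: swap with position 0, array becomes [20, 30, 22, 5, 22, 23, 21]
arr[1]=30 > 21: no swap
arr[2]=22 > 21: no swap
arr[3]=5 <= 21: swap with position 1, array becomes [20, 5, 22, 30, 22, 23, 21]
arr[4]=22 > 21: no swap
arr[5]=23 > 21: no swap

Place pivot at position 2: [20, 5, 21, 30, 22, 23, 22]
Pivot position: 2

After partitioning with pivot 21, the array becomes [20, 5, 21, 30, 22, 23, 22]. The pivot is placed at index 2. All elements to the left of the pivot are <= 21, and all elements to the right are > 21.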